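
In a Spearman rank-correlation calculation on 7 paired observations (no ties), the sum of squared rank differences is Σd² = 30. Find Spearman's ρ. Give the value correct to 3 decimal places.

0.464

ρ = 1 − 6Σd² / [n(n²−1)] = 1 − 6×30 / (7×48)
  = 1 − 180/336 = 1 − 0.5357 ≈ 0.464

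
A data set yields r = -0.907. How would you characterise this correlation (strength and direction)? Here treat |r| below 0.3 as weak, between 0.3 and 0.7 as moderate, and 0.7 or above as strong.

strong negative

r = -0.907 < 0 so the relationship is negative.
|r| = 0.907, which falls in the strong range.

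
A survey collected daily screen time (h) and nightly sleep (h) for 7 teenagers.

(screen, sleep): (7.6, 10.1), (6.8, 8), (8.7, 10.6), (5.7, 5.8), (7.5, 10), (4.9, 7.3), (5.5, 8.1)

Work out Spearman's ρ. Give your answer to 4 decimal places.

Rank screen: 6, 4, 7, 3, 5, 1, 2
Rank sleep: 6, 3, 7, 1, 5, 2, 4
d = rank(screen) − rank(sleep): 0, 1, 0, 2, 0, -1, -2; Σd² = 10
ρ = 1 − 6Σd² / [n(n²−1)] = 1 − 6×10 / (7×48) = 1 − 60/336 ≈ 0.8214

0.8214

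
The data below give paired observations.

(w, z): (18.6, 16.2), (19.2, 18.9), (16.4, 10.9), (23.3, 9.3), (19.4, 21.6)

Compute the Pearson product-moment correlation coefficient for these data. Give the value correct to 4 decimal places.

n = 5, Σw = 96.9, Σz = 76.9, Σw² = 1902.81, Σz² = 1291.51, Σwz = 1478.69
nΣwz − ΣwΣz = 7393.45 − 7451.61 = -58.16
nΣw² − (Σw)² = 9514.05 − 9389.61 = 124.44; nΣz² − (Σz)² = 6457.55 − 5913.61 = 543.94
r = -58.16 / √(124.44 × 543.94) = -58.16 / 260.1690 ≈ -0.2235

-0.2235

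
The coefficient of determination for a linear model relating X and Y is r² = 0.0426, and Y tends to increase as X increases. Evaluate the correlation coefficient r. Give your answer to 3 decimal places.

0.206

|r| = √0.0426 = 0.206
The association is positive, so r = 0.206.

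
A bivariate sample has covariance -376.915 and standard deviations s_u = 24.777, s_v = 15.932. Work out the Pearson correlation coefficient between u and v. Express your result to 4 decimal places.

-0.9548

r = Cov(u,v) / (s_u · s_v) = -376.915 / (24.777 × 15.932)
  = -376.915 / 394.7472 ≈ -0.9548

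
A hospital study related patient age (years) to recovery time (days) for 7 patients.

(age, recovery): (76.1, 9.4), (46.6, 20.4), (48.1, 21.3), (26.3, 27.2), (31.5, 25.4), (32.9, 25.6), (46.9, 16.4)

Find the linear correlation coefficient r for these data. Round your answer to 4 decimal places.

n = 7, Σx = 308.4, Σy = 145.7, Σx² = 15242.34, Σy² = 3267.53, Σxy = 5817.37
nΣxy − ΣxΣy = 40721.59 − 44933.88 = -4212.29
nΣx² − (Σx)² = 106696.38 − 95110.56 = 11585.82; nΣy² − (Σy)² = 22872.71 − 21228.49 = 1644.22
r = -4212.29 / √(11585.82 × 1644.22) = -4212.29 / 4364.5890 ≈ -0.9651

-0.9651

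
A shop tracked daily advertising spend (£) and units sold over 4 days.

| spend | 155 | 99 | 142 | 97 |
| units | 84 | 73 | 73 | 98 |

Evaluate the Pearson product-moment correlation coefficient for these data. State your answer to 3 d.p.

-0.291

n = 4, Σx = 493, Σy = 328, Σx² = 63399, Σy² = 27318, Σxy = 40119
nΣxy − ΣxΣy = 160476 − 161704 = -1228
nΣx² − (Σx)² = 253596 − 243049 = 10547; nΣy² − (Σy)² = 109272 − 107584 = 1688
r = -1228 / √(10547 × 1688) = -1228 / 4219.4000 ≈ -0.291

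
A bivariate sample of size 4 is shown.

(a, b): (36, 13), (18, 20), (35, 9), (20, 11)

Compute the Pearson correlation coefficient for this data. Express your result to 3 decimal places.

n = 4, Σa = 109, Σb = 53, Σa² = 3245, Σb² = 771, Σab = 1363
nΣab − ΣaΣb = 5452 − 5777 = -325
nΣa² − (Σa)² = 12980 − 11881 = 1099; nΣb² − (Σb)² = 3084 − 2809 = 275
r = -325 / √(1099 × 275) = -325 / 549.7499 ≈ -0.591

-0.591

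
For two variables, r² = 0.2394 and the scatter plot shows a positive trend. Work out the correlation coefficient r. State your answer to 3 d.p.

|r| = √0.2394 = 0.489
The association is positive, so r = 0.489.

0.489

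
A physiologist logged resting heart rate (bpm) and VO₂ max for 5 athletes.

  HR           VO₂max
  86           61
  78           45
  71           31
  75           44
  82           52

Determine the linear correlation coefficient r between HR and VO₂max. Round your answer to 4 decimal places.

0.9797

n = 5, Σx = 392, Σy = 233, Σx² = 30870, Σy² = 11347, Σxy = 18521
nΣxy − ΣxΣy = 92605 − 91336 = 1269
nΣx² − (Σx)² = 154350 − 153664 = 686; nΣy² − (Σy)² = 56735 − 54289 = 2446
r = 1269 / √(686 × 2446) = 1269 / 1295.3594 ≈ 0.9797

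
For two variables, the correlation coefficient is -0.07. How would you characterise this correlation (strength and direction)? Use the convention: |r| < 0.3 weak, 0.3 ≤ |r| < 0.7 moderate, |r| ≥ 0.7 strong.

weak negative

r = -0.07 < 0 so the relationship is negative.
|r| = 0.07, which falls in the weak range.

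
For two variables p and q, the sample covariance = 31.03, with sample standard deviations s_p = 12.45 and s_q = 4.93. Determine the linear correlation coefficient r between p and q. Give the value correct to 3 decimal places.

0.506

r = Cov(p,q) / (s_p · s_q) = 31.03 / (12.45 × 4.93)
  = 31.03 / 61.3785 ≈ 0.506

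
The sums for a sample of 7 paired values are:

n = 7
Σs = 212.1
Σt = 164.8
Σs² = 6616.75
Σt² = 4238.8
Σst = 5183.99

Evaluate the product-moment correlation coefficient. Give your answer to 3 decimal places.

0.729

r = (nΣst − ΣsΣt) / √[(nΣs² − (Σs)²)(nΣt² − (Σt)²)]
Numerator: 7×5183.99 − 212.1×164.8 = 1333.85
Denominator: √[(46317.25 − 44986.41)(29671.6 − 27159.04)] = √[1330.84 × 2512.56] = 1828.6102
r = 1333.85 / 1828.6102 ≈ 0.729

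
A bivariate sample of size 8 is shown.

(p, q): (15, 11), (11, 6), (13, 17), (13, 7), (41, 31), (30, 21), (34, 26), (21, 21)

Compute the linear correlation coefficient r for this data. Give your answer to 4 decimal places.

0.9172

n = 8, Σp = 178, Σq = 140, Σp² = 4862, Σq² = 3014, Σpq = 3769
nΣpq − ΣpΣq = 30152 − 24920 = 5232
nΣp² − (Σp)² = 38896 − 31684 = 7212; nΣq² − (Σq)² = 24112 − 19600 = 4512
r = 5232 / √(7212 × 4512) = 5232 / 5704.4320 ≈ 0.9172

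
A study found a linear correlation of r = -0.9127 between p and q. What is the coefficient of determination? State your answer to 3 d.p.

0.833

r² = (-0.9127)² = 0.833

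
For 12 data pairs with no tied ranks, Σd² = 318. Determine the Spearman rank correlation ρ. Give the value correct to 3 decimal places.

ρ = 1 − 6Σd² / [n(n²−1)] = 1 − 6×318 / (12×143)
  = 1 − 1908/1716 = 1 − 1.1119 ≈ -0.112

-0.112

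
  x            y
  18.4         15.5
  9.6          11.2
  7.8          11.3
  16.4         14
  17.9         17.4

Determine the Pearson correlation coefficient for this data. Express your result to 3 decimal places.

n = 5, Σx = 70.1, Σy = 69.4, Σx² = 1080.93, Σy² = 992.14, Σxy = 1021.92
nΣxy − ΣxΣy = 5109.6 − 4864.94 = 244.66
nΣx² − (Σx)² = 5404.65 − 4914.01 = 490.64; nΣy² − (Σy)² = 4960.7 − 4816.36 = 144.34
r = 244.66 / √(490.64 × 144.34) = 244.66 / 266.1184 ≈ 0.919

0.919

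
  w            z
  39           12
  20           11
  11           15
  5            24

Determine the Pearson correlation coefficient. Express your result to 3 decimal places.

n = 4, Σw = 75, Σz = 62, Σw² = 2067, Σz² = 1066, Σwz = 973
nΣwz − ΣwΣz = 3892 − 4650 = -758
nΣw² − (Σw)² = 8268 − 5625 = 2643; nΣz² − (Σz)² = 4264 − 3844 = 420
r = -758 / √(2643 × 420) = -758 / 1053.5938 ≈ -0.719

-0.719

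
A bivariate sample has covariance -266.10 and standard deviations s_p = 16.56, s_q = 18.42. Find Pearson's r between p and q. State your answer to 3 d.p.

r = Cov(p,q) / (s_p · s_q) = -266.10 / (16.56 × 18.42)
  = -266.10 / 305.0352 ≈ -0.872

-0.872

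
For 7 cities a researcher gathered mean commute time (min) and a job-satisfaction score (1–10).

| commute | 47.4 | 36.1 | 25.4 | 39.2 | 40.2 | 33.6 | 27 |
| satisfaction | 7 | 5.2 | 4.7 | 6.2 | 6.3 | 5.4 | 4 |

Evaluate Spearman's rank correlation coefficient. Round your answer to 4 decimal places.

Rank commute: 7, 4, 1, 5, 6, 3, 2
Rank satisfaction: 7, 3, 2, 5, 6, 4, 1
d = rank(commute) − rank(satisfaction): 0, 1, -1, 0, 0, -1, 1; Σd² = 4
ρ = 1 − 6Σd² / [n(n²−1)] = 1 − 6×4 / (7×48) = 1 − 24/336 ≈ 0.9286

0.9286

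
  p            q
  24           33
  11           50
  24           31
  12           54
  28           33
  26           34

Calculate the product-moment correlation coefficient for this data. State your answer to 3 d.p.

n = 6, Σp = 125, Σq = 235, Σp² = 2877, Σq² = 9711, Σpq = 4542
nΣpq − ΣpΣq = 27252 − 29375 = -2123
nΣp² − (Σp)² = 17262 − 15625 = 1637; nΣq² − (Σq)² = 58266 − 55225 = 3041
r = -2123 / √(1637 × 3041) = -2123 / 2231.1694 ≈ -0.952

-0.952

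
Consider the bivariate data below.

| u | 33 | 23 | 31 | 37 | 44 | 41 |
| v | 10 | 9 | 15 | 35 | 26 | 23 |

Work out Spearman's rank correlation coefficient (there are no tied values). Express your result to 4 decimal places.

0.7714

Rank u: 3, 1, 2, 4, 6, 5
Rank v: 2, 1, 3, 6, 5, 4
d = rank(u) − rank(v): 1, 0, -1, -2, 1, 1; Σd² = 8
ρ = 1 − 6Σd² / [n(n²−1)] = 1 − 6×8 / (6×35) = 1 − 48/210 ≈ 0.7714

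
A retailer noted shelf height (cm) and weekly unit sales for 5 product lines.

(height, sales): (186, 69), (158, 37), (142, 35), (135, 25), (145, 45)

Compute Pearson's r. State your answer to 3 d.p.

0.916

n = 5, Σx = 766, Σy = 211, Σx² = 118974, Σy² = 10005, Σxy = 33550
nΣxy − ΣxΣy = 167750 − 161626 = 6124
nΣx² − (Σx)² = 594870 − 586756 = 8114; nΣy² − (Σy)² = 50025 − 44521 = 5504
r = 6124 / √(8114 × 5504) = 6124 / 6682.7731 ≈ 0.916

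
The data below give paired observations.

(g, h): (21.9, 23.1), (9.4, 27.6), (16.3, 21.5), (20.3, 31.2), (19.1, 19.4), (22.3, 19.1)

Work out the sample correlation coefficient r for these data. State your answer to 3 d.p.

n = 6, Σg = 109.3, Σh = 141.9, Σg² = 2107.85, Σh² = 3472.23, Σgh = 2545.61
nΣgh − ΣgΣh = 15273.66 − 15509.67 = -236.01
nΣg² − (Σg)² = 12647.1 − 11946.49 = 700.61; nΣh² − (Σh)² = 20833.38 − 20135.61 = 697.77
r = -236.01 / √(700.61 × 697.77) = -236.01 / 699.1886 ≈ -0.338

-0.338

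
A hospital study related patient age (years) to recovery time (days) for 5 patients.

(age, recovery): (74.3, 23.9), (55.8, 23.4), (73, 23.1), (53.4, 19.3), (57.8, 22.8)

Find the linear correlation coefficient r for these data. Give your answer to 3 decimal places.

n = 5, Σx = 314.3, Σy = 112.5, Σx² = 20155.53, Σy² = 2544.71, Σxy = 7116.25
nΣxy − ΣxΣy = 35581.25 − 35358.75 = 222.5
nΣx² − (Σx)² = 100777.65 − 98784.49 = 1993.16; nΣy² − (Σy)² = 12723.55 − 12656.25 = 67.3
r = 222.5 / √(1993.16 × 67.3) = 222.5 / 366.2508 ≈ 0.608

0.608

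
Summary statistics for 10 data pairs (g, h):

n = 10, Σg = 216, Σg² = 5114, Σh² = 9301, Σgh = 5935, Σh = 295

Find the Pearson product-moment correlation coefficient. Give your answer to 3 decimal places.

r = (nΣgh − ΣgΣh) / √[(nΣg² − (Σg)²)(nΣh² − (Σh)²)]
Numerator: 10×5935 − 216×295 = -4370
Denominator: √[(51140 − 46656)(93010 − 87025)] = √[4484 × 5985] = 5180.4189
r = -4370 / 5180.4189 ≈ -0.844

-0.844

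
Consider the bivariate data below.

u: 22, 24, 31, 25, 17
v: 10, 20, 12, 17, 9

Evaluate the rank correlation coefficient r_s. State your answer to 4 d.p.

Rank u: 2, 3, 5, 4, 1
Rank v: 2, 5, 3, 4, 1
d = rank(u) − rank(v): 0, -2, 2, 0, 0; Σd² = 8
ρ = 1 − 6Σd² / [n(n²−1)] = 1 − 6×8 / (5×24) = 1 − 48/120 ≈ 0.6000

0.6000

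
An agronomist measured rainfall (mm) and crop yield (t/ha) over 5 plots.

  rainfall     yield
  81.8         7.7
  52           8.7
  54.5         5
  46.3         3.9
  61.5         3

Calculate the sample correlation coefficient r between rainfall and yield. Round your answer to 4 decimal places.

n = 5, Σx = 296.1, Σy = 28.3, Σx² = 18291.43, Σy² = 184.19, Σxy = 1719.83
nΣxy − ΣxΣy = 8599.15 − 8379.63 = 219.52
nΣx² − (Σx)² = 91457.15 − 87675.21 = 3781.94; nΣy² − (Σy)² = 920.95 − 800.89 = 120.06
r = 219.52 / √(3781.94 × 120.06) = 219.52 / 673.8395 ≈ 0.3258

0.3258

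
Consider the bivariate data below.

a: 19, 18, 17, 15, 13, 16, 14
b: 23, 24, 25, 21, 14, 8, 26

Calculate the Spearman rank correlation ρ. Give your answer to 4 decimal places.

0.1786

Rank a: 7, 6, 5, 3, 1, 4, 2
Rank b: 4, 5, 6, 3, 2, 1, 7
d = rank(a) − rank(b): 3, 1, -1, 0, -1, 3, -5; Σd² = 46
ρ = 1 − 6Σd² / [n(n²−1)] = 1 − 6×46 / (7×48) = 1 − 276/336 ≈ 0.1786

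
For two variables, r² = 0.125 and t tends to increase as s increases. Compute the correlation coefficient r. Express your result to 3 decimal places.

|r| = √0.125 = 0.354
The association is positive, so r = 0.354.

0.354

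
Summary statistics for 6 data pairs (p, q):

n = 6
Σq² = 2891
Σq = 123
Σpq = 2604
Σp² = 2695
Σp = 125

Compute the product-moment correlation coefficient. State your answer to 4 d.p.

0.2265

r = (nΣpq − ΣpΣq) / √[(nΣp² − (Σp)²)(nΣq² − (Σq)²)]
Numerator: 6×2604 − 125×123 = 249
Denominator: √[(16170 − 15625)(17346 − 15129)] = √[545 × 2217] = 1099.2111
r = 249 / 1099.2111 ≈ 0.2265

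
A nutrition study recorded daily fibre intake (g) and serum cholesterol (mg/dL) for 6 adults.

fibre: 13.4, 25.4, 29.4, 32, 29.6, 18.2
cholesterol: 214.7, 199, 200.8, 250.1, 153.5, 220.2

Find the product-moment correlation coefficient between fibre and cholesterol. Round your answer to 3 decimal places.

-0.133

n = 6, Σx = 148, Σy = 1238.3, Σx² = 3920.48, Σy² = 260618.03, Σxy = 30389.54
nΣxy − ΣxΣy = 182337.24 − 183268.4 = -931.16
nΣx² − (Σx)² = 23522.88 − 21904 = 1618.88; nΣy² − (Σy)² = 1563708.18 − 1533386.89 = 30321.29
r = -931.16 / √(1618.88 × 30321.29) = -931.16 / 7006.1780 ≈ -0.133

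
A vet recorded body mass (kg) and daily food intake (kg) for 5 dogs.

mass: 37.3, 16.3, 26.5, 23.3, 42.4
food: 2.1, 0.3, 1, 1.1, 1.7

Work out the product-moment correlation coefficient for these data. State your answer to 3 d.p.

n = 5, Σx = 145.8, Σy = 6.2, Σx² = 4699.88, Σy² = 9.6, Σxy = 207.43
nΣxy − ΣxΣy = 1037.15 − 903.96 = 133.19
nΣx² − (Σx)² = 23499.4 − 21257.64 = 2241.76; nΣy² − (Σy)² = 48 − 38.44 = 9.56
r = 133.19 / √(2241.76 × 9.56) = 133.19 / 146.3941 ≈ 0.910

0.910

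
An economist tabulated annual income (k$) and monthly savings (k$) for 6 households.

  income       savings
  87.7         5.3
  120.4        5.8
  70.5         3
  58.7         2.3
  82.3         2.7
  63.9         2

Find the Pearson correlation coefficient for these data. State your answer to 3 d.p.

n = 6, Σx = 483.5, Σy = 21.1, Σx² = 41459.89, Σy² = 87.31, Σxy = 1859.65
nΣxy − ΣxΣy = 11157.9 − 10201.85 = 956.05
nΣx² − (Σx)² = 248759.34 − 233772.25 = 14987.09; nΣy² − (Σy)² = 523.86 − 445.21 = 78.65
r = 956.05 / √(14987.09 × 78.65) = 956.05 / 1085.6955 ≈ 0.881

0.881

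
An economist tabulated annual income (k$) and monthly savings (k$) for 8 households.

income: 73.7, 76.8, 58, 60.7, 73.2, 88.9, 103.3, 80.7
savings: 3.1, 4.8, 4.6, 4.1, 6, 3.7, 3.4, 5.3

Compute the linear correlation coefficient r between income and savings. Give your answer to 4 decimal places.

n = 8, Σx = 615.3, Σy = 35, Σx² = 48823.25, Σy² = 159.96, Σxy = 2659.84
nΣxy − ΣxΣy = 21278.72 − 21535.5 = -256.78
nΣx² − (Σx)² = 390586 − 378594.09 = 11991.91; nΣy² − (Σy)² = 1279.68 − 1225 = 54.68
r = -256.78 / √(11991.91 × 54.68) = -256.78 / 809.7639 ≈ -0.3171

-0.3171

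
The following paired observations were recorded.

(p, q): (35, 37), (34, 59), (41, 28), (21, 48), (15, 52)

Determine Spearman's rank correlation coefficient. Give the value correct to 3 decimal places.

Rank p: 4, 3, 5, 2, 1
Rank q: 2, 5, 1, 3, 4
d = rank(p) − rank(q): 2, -2, 4, -1, -3; Σd² = 34
ρ = 1 − 6Σd² / [n(n²−1)] = 1 − 6×34 / (5×24) = 1 − 204/120 ≈ -0.700

-0.700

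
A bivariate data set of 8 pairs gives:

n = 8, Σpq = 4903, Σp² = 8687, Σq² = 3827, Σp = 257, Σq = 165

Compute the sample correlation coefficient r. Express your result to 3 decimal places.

-0.930

r = (nΣpq − ΣpΣq) / √[(nΣp² − (Σp)²)(nΣq² − (Σq)²)]
Numerator: 8×4903 − 257×165 = -3181
Denominator: √[(69496 − 66049)(30616 − 27225)] = √[3447 × 3391] = 3418.8853
r = -3181 / 3418.8853 ≈ -0.930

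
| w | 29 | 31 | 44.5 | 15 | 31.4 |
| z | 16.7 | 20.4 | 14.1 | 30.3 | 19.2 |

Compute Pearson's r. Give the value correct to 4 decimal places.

n = 5, Σw = 150.9, Σz = 100.7, Σw² = 4993.21, Σz² = 2180.59, Σwz = 2801.53
nΣwz − ΣwΣz = 14007.65 − 15195.63 = -1187.98
nΣw² − (Σw)² = 24966.05 − 22770.81 = 2195.24; nΣz² − (Σz)² = 10902.95 − 10140.49 = 762.46
r = -1187.98 / √(2195.24 × 762.46) = -1187.98 / 1293.7475 ≈ -0.9182

-0.9182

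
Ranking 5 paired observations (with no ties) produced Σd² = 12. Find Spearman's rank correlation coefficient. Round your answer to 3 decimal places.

0.400

ρ = 1 − 6Σd² / [n(n²−1)] = 1 − 6×12 / (5×24)
  = 1 − 72/120 = 1 − 0.6000 ≈ 0.400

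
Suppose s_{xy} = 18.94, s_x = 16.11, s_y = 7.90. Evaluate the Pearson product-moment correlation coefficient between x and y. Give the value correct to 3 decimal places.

r = Cov(x,y) / (s_x · s_y) = 18.94 / (16.11 × 7.90)
  = 18.94 / 127.2690 ≈ 0.149

0.149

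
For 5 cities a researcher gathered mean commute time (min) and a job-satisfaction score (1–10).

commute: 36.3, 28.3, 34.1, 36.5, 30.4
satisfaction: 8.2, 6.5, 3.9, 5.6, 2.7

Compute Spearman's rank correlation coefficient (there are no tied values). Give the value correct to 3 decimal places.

Rank commute: 4, 1, 3, 5, 2
Rank satisfaction: 5, 4, 2, 3, 1
d = rank(commute) − rank(satisfaction): -1, -3, 1, 2, 1; Σd² = 16
ρ = 1 − 6Σd² / [n(n²−1)] = 1 − 6×16 / (5×24) = 1 − 96/120 ≈ 0.200

0.200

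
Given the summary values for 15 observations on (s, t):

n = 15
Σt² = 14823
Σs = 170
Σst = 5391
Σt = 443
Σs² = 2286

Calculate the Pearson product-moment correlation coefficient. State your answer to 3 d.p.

r = (nΣst − ΣsΣt) / √[(nΣs² − (Σs)²)(nΣt² − (Σt)²)]
Numerator: 15×5391 − 170×443 = 5555
Denominator: √[(34290 − 28900)(222345 − 196249)] = √[5390 × 26096] = 11859.9089
r = 5555 / 11859.9089 ≈ 0.468

0.468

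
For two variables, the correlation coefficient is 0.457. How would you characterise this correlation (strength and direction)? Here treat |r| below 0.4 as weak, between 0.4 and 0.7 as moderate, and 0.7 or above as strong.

r = 0.457 > 0 so the relationship is positive.
|r| = 0.457, which falls in the moderate range.

moderate positive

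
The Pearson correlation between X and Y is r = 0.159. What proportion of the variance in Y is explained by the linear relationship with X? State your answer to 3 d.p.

r² = (0.159)² = 0.025

0.025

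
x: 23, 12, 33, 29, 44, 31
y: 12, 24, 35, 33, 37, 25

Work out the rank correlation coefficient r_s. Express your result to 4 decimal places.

Rank x: 2, 1, 5, 3, 6, 4
Rank y: 1, 2, 5, 4, 6, 3
d = rank(x) − rank(y): 1, -1, 0, -1, 0, 1; Σd² = 4
ρ = 1 − 6Σd² / [n(n²−1)] = 1 − 6×4 / (6×35) = 1 − 24/210 ≈ 0.8857

0.8857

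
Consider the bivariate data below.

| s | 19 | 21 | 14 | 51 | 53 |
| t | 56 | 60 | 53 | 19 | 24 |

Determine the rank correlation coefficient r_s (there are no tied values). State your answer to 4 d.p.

Rank s: 2, 3, 1, 4, 5
Rank t: 4, 5, 3, 1, 2
d = rank(s) − rank(t): -2, -2, -2, 3, 3; Σd² = 30
ρ = 1 − 6Σd² / [n(n²−1)] = 1 − 6×30 / (5×24) = 1 − 180/120 ≈ -0.5000

-0.5000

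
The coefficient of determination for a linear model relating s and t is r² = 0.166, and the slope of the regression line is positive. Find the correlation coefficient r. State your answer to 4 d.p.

|r| = √0.166 = 0.4074
The association is positive, so r = 0.4074.

0.4074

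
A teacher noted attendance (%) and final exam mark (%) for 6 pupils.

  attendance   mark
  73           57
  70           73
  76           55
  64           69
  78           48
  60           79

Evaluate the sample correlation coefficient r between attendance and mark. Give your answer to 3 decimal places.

-0.914

n = 6, Σx = 421, Σy = 381, Σx² = 29785, Σy² = 24909, Σxy = 26351
nΣxy − ΣxΣy = 158106 − 160401 = -2295
nΣx² − (Σx)² = 178710 − 177241 = 1469; nΣy² − (Σy)² = 149454 − 145161 = 4293
r = -2295 / √(1469 × 4293) = -2295 / 2511.2581 ≈ -0.914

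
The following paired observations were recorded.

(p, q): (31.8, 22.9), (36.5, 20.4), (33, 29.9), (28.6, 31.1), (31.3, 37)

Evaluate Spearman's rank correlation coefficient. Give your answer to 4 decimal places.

-0.8000

Rank p: 3, 5, 4, 1, 2
Rank q: 2, 1, 3, 4, 5
d = rank(p) − rank(q): 1, 4, 1, -3, -3; Σd² = 36
ρ = 1 − 6Σd² / [n(n²−1)] = 1 − 6×36 / (5×24) = 1 − 216/120 ≈ -0.8000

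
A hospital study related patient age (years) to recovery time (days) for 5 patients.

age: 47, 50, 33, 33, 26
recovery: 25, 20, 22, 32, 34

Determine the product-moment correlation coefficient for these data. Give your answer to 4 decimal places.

-0.7407

n = 5, Σx = 189, Σy = 133, Σx² = 7563, Σy² = 3689, Σxy = 4841
nΣxy − ΣxΣy = 24205 − 25137 = -932
nΣx² − (Σx)² = 37815 − 35721 = 2094; nΣy² − (Σy)² = 18445 − 17689 = 756
r = -932 / √(2094 × 756) = -932 / 1258.1987 ≈ -0.7407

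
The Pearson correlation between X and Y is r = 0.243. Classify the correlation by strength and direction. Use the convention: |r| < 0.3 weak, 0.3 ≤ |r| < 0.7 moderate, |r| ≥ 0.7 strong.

weak positive

r = 0.243 > 0 so the relationship is positive.
|r| = 0.243, which falls in the weak range.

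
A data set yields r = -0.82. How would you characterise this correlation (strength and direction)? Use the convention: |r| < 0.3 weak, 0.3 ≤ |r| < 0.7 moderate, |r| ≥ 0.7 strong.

strong negative

r = -0.82 < 0 so the relationship is negative.
|r| = 0.82, which falls in the strong range.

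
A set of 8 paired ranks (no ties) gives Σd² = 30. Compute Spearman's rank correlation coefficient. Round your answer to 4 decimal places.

ρ = 1 − 6Σd² / [n(n²−1)] = 1 − 6×30 / (8×63)
  = 1 − 180/504 = 1 − 0.35714 ≈ 0.6429

0.6429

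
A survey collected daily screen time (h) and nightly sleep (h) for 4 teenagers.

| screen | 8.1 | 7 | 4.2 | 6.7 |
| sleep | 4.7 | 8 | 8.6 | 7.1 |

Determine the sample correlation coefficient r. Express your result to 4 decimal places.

n = 4, Σx = 26, Σy = 28.4, Σx² = 177.14, Σy² = 210.46, Σxy = 177.76
nΣxy − ΣxΣy = 711.04 − 738.4 = -27.36
nΣx² − (Σx)² = 708.56 − 676 = 32.56; nΣy² − (Σy)² = 841.84 − 806.56 = 35.28
r = -27.36 / √(32.56 × 35.28) = -27.36 / 33.8927 ≈ -0.8073

-0.8073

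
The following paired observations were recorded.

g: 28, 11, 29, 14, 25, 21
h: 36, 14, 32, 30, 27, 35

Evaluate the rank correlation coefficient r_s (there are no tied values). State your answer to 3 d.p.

Rank g: 5, 1, 6, 2, 4, 3
Rank h: 6, 1, 4, 3, 2, 5
d = rank(g) − rank(h): -1, 0, 2, -1, 2, -2; Σd² = 14
ρ = 1 − 6Σd² / [n(n²−1)] = 1 − 6×14 / (6×35) = 1 − 84/210 ≈ 0.600

0.600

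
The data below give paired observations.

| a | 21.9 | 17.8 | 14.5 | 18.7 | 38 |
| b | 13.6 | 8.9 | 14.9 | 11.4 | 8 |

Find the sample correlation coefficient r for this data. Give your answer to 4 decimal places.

n = 5, Σa = 110.9, Σb = 56.8, Σa² = 2800.39, Σb² = 680.14, Σab = 1189.49
nΣab − ΣaΣb = 5947.45 − 6299.12 = -351.67
nΣa² − (Σa)² = 14001.95 − 12298.81 = 1703.14; nΣb² − (Σb)² = 3400.7 − 3226.24 = 174.46
r = -351.67 / √(1703.14 × 174.46) = -351.67 / 545.0961 ≈ -0.6452

-0.6452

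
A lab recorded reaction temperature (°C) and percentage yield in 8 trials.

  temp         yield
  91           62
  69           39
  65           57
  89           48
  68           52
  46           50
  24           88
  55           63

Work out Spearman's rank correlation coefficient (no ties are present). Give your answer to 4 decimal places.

Rank temp: 8, 6, 4, 7, 5, 2, 1, 3
Rank yield: 6, 1, 5, 2, 4, 3, 8, 7
d = rank(temp) − rank(yield): 2, 5, -1, 5, 1, -1, -7, -4; Σd² = 122
ρ = 1 − 6Σd² / [n(n²−1)] = 1 − 6×122 / (8×63) = 1 − 732/504 ≈ -0.4524

-0.4524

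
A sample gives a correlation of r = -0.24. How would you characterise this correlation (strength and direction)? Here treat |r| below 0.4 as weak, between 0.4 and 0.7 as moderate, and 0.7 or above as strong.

weak negative

r = -0.24 < 0 so the relationship is negative.
|r| = 0.24, which falls in the weak range.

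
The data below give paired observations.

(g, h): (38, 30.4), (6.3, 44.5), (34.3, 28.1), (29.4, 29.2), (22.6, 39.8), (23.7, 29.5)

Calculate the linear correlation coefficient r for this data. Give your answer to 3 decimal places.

-0.848

n = 6, Σg = 154.3, Σh = 201.5, Σg² = 4596.99, Σh² = 7000.95, Σgh = 4856.49
nΣgh − ΣgΣh = 29138.94 − 31091.45 = -1952.51
nΣg² − (Σg)² = 27581.94 − 23808.49 = 3773.45; nΣh² − (Σh)² = 42005.7 − 40602.25 = 1403.45
r = -1952.51 / √(3773.45 × 1403.45) = -1952.51 / 2301.2710 ≈ -0.848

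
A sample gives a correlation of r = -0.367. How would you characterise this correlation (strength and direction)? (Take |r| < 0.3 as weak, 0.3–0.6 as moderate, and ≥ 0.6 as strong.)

r = -0.367 < 0 so the relationship is negative.
|r| = 0.367, which falls in the moderate range.

moderate negative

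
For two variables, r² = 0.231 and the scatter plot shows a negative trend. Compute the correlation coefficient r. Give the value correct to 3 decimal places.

|r| = √0.231 = 0.481
The association is negative, so r = −0.481.

-0.481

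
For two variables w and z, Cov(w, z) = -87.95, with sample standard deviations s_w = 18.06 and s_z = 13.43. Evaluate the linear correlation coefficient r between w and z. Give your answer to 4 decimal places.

r = Cov(w,z) / (s_w · s_z) = -87.95 / (18.06 × 13.43)
  = -87.95 / 242.5458 ≈ -0.3626

-0.3626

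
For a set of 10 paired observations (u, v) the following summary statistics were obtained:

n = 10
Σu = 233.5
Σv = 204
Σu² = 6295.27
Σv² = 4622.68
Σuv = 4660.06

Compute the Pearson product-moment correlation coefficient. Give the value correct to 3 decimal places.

-0.166

r = (nΣuv − ΣuΣv) / √[(nΣu² − (Σu)²)(nΣv² − (Σv)²)]
Numerator: 10×4660.06 − 233.5×204 = -1033.4
Denominator: √[(62952.7 − 54522.25)(46226.8 − 41616)] = √[8430.45 × 4610.8] = 6234.6707
r = -1033.4 / 6234.6707 ≈ -0.166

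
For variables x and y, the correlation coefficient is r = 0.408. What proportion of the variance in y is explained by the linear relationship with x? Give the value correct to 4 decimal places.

0.1665

r² = (0.408)² = 0.1665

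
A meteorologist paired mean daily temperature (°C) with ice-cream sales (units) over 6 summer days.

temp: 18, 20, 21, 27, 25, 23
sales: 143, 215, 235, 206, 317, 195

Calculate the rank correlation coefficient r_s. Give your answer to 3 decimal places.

Rank temp: 1, 2, 3, 6, 5, 4
Rank sales: 1, 4, 5, 3, 6, 2
d = rank(temp) − rank(sales): 0, -2, -2, 3, -1, 2; Σd² = 22
ρ = 1 − 6Σd² / [n(n²−1)] = 1 − 6×22 / (6×35) = 1 − 132/210 ≈ 0.371

0.371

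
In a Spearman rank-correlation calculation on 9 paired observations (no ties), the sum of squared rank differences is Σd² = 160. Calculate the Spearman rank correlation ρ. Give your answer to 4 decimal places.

-0.3333

ρ = 1 − 6Σd² / [n(n²−1)] = 1 − 6×160 / (9×80)
  = 1 − 960/720 = 1 − 1.33333 ≈ -0.3333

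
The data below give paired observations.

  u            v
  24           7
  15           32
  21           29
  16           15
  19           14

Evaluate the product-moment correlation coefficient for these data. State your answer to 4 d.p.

-0.5114

n = 5, Σu = 95, Σv = 97, Σu² = 1859, Σv² = 2335, Σuv = 1763
nΣuv − ΣuΣv = 8815 − 9215 = -400
nΣu² − (Σu)² = 9295 − 9025 = 270; nΣv² − (Σv)² = 11675 − 9409 = 2266
r = -400 / √(270 × 2266) = -400 / 782.1892 ≈ -0.5114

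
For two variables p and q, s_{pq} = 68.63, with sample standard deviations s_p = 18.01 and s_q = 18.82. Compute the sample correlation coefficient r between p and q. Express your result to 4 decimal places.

0.2025

r = Cov(p,q) / (s_p · s_q) = 68.63 / (18.01 × 18.82)
  = 68.63 / 338.9482 ≈ 0.2025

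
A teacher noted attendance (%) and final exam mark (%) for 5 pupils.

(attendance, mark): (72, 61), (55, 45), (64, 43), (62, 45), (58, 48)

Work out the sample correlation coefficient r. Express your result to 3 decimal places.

n = 5, Σx = 311, Σy = 242, Σx² = 19513, Σy² = 11924, Σxy = 15193
nΣxy − ΣxΣy = 75965 − 75262 = 703
nΣx² − (Σx)² = 97565 − 96721 = 844; nΣy² − (Σy)² = 59620 − 58564 = 1056
r = 703 / √(844 × 1056) = 703 / 944.0678 ≈ 0.745

0.745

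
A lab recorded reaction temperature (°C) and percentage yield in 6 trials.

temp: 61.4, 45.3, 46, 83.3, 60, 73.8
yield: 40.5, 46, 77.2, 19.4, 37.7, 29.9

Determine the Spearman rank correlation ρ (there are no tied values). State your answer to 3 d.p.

-0.886

Rank temp: 4, 1, 2, 6, 3, 5
Rank yield: 4, 5, 6, 1, 3, 2
d = rank(temp) − rank(yield): 0, -4, -4, 5, 0, 3; Σd² = 66
ρ = 1 − 6Σd² / [n(n²−1)] = 1 − 6×66 / (6×35) = 1 − 396/210 ≈ -0.886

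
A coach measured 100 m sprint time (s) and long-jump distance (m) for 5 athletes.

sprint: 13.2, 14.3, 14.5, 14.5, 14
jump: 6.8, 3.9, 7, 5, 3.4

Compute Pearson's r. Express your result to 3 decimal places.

-0.247

n = 5, Σx = 70.5, Σy = 26.1, Σx² = 995.23, Σy² = 147.01, Σxy = 367.13
nΣxy − ΣxΣy = 1835.65 − 1840.05 = -4.4
nΣx² − (Σx)² = 4976.15 − 4970.25 = 5.9; nΣy² − (Σy)² = 735.05 − 681.21 = 53.84
r = -4.4 / √(5.9 × 53.84) = -4.4 / 17.8229 ≈ -0.247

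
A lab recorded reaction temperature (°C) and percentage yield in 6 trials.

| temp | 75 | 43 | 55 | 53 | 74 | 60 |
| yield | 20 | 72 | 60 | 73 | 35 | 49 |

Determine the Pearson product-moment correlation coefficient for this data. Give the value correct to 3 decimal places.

-0.943

n = 6, Σx = 360, Σy = 309, Σx² = 22384, Σy² = 18139, Σxy = 17295
nΣxy − ΣxΣy = 103770 − 111240 = -7470
nΣx² − (Σx)² = 134304 − 129600 = 4704; nΣy² − (Σy)² = 108834 − 95481 = 13353
r = -7470 / √(4704 × 13353) = -7470 / 7925.4345 ≈ -0.943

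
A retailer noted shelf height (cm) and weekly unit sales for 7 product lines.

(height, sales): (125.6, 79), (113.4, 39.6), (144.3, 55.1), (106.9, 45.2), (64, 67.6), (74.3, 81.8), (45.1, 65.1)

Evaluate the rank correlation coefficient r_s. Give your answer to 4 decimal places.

-0.2500

Rank height: 6, 5, 7, 4, 2, 3, 1
Rank sales: 6, 1, 3, 2, 5, 7, 4
d = rank(height) − rank(sales): 0, 4, 4, 2, -3, -4, -3; Σd² = 70
ρ = 1 − 6Σd² / [n(n²−1)] = 1 − 6×70 / (7×48) = 1 − 420/336 ≈ -0.2500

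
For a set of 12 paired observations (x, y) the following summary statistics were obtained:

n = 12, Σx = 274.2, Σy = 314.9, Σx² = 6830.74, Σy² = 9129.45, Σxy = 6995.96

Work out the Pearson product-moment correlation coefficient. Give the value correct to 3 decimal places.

r = (nΣxy − ΣxΣy) / √[(nΣx² − (Σx)²)(nΣy² − (Σy)²)]
Numerator: 12×6995.96 − 274.2×314.9 = -2394.06
Denominator: √[(81968.88 − 75185.64)(109553.4 − 99162.01)] = √[6783.24 × 10391.39] = 8395.6710
r = -2394.06 / 8395.6710 ≈ -0.285

-0.285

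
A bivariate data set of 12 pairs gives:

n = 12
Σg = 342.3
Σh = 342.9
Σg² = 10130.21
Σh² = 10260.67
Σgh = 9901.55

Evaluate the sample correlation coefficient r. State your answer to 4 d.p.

r = (nΣgh − ΣgΣh) / √[(nΣg² − (Σg)²)(nΣh² − (Σh)²)]
Numerator: 12×9901.55 − 342.3×342.9 = 1443.93
Denominator: √[(121562.52 − 117169.29)(123128.04 − 117580.41)] = √[4393.23 × 5547.63] = 4936.8021
r = 1443.93 / 4936.8021 ≈ 0.2925

0.2925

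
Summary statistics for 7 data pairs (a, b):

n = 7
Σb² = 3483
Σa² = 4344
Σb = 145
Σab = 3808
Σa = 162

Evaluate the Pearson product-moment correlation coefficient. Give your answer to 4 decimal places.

0.8469

r = (nΣab − ΣaΣb) / √[(nΣa² − (Σa)²)(nΣb² − (Σb)²)]
Numerator: 7×3808 − 162×145 = 3166
Denominator: √[(30408 − 26244)(24381 − 21025)] = √[4164 × 3356] = 3738.2327
r = 3166 / 3738.2327 ≈ 0.8469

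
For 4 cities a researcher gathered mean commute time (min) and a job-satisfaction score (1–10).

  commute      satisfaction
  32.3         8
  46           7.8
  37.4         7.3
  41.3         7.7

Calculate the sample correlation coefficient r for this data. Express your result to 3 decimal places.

n = 4, Σx = 157, Σy = 30.8, Σx² = 6263.74, Σy² = 237.42, Σxy = 1208.23
nΣxy − ΣxΣy = 4832.92 − 4835.6 = -2.68
nΣx² − (Σx)² = 25054.96 − 24649 = 405.96; nΣy² − (Σy)² = 949.68 − 948.64 = 1.04
r = -2.68 / √(405.96 × 1.04) = -2.68 / 20.5475 ≈ -0.130

-0.130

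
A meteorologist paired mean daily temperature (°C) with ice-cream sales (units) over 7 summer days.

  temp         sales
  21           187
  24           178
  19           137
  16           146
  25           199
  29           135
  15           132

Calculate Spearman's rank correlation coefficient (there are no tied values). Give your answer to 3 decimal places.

0.393

Rank temp: 4, 5, 3, 2, 6, 7, 1
Rank sales: 6, 5, 3, 4, 7, 2, 1
d = rank(temp) − rank(sales): -2, 0, 0, -2, -1, 5, 0; Σd² = 34
ρ = 1 − 6Σd² / [n(n²−1)] = 1 − 6×34 / (7×48) = 1 − 204/336 ≈ 0.393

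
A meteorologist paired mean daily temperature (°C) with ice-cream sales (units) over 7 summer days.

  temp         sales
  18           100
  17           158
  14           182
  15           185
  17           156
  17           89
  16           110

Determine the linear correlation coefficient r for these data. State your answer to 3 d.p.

n = 7, Σx = 114, Σy = 980, Σx² = 1868, Σy² = 146670, Σxy = 15734
nΣxy − ΣxΣy = 110138 − 111720 = -1582
nΣx² − (Σx)² = 13076 − 12996 = 80; nΣy² − (Σy)² = 1026690 − 960400 = 66290
r = -1582 / √(80 × 66290) = -1582 / 2302.8678 ≈ -0.687

-0.687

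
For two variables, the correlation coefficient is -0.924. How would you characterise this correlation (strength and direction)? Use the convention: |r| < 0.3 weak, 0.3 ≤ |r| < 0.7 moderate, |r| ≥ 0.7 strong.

strong negative

r = -0.924 < 0 so the relationship is negative.
|r| = 0.924, which falls in the strong range.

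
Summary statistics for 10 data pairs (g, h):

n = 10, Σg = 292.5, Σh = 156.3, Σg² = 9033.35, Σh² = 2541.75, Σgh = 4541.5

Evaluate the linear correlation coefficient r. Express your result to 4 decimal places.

r = (nΣgh − ΣgΣh) / √[(nΣg² − (Σg)²)(nΣh² − (Σh)²)]
Numerator: 10×4541.5 − 292.5×156.3 = -302.75
Denominator: √[(90333.5 − 85556.25)(25417.5 − 24429.69)] = √[4777.25 × 987.81] = 2172.3295
r = -302.75 / 2172.3295 ≈ -0.1394

-0.1394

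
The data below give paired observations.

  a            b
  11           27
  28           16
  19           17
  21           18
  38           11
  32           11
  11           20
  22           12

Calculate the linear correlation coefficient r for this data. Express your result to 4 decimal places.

n = 8, Σa = 182, Σb = 132, Σa² = 4780, Σb² = 2384, Σab = 2700
nΣab − ΣaΣb = 21600 − 24024 = -2424
nΣa² − (Σa)² = 38240 − 33124 = 5116; nΣb² − (Σb)² = 19072 − 17424 = 1648
r = -2424 / √(5116 × 1648) = -2424 / 2903.6474 ≈ -0.8348

-0.8348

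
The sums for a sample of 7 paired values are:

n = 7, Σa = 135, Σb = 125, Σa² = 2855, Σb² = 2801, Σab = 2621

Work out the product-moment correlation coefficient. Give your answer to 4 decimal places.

0.5560

r = (nΣab − ΣaΣb) / √[(nΣa² − (Σa)²)(nΣb² − (Σb)²)]
Numerator: 7×2621 − 135×125 = 1472
Denominator: √[(19985 − 18225)(19607 − 15625)] = √[1760 × 3982] = 2647.3232
r = 1472 / 2647.3232 ≈ 0.5560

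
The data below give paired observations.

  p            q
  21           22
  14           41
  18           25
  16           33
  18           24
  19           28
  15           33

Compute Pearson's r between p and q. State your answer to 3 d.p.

n = 7, Σp = 121, Σq = 206, Σp² = 2127, Σq² = 6328, Σpq = 3473
nΣpq − ΣpΣq = 24311 − 24926 = -615
nΣp² − (Σp)² = 14889 − 14641 = 248; nΣq² − (Σq)² = 44296 − 42436 = 1860
r = -615 / √(248 × 1860) = -615 / 679.1760 ≈ -0.906

-0.906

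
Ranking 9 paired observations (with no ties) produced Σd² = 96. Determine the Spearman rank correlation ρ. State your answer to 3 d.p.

0.200

ρ = 1 − 6Σd² / [n(n²−1)] = 1 − 6×96 / (9×80)
  = 1 − 576/720 = 1 − 0.8000 ≈ 0.200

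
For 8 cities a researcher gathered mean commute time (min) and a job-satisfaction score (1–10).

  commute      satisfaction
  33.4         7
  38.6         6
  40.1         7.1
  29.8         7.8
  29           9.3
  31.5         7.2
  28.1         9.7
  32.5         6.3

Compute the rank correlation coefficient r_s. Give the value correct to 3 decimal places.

-0.833

Rank commute: 6, 7, 8, 3, 2, 4, 1, 5
Rank satisfaction: 3, 1, 4, 6, 7, 5, 8, 2
d = rank(commute) − rank(satisfaction): 3, 6, 4, -3, -5, -1, -7, 3; Σd² = 154
ρ = 1 − 6Σd² / [n(n²−1)] = 1 − 6×154 / (8×63) = 1 − 924/504 ≈ -0.833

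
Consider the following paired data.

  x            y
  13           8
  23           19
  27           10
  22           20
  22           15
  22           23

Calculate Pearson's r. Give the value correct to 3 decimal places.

0.328

n = 6, Σx = 129, Σy = 95, Σx² = 2879, Σy² = 1679, Σxy = 2087
nΣxy − ΣxΣy = 12522 − 12255 = 267
nΣx² − (Σx)² = 17274 − 16641 = 633; nΣy² − (Σy)² = 10074 − 9025 = 1049
r = 267 / √(633 × 1049) = 267 / 814.8724 ≈ 0.328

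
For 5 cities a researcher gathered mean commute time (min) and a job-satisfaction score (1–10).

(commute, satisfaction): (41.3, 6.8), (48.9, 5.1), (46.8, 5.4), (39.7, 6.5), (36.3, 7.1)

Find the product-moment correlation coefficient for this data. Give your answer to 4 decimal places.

n = 5, Σx = 213, Σy = 30.9, Σx² = 9180.92, Σy² = 194.07, Σxy = 1298.73
nΣxy − ΣxΣy = 6493.65 − 6581.7 = -88.05
nΣx² − (Σx)² = 45904.6 − 45369 = 535.6; nΣy² − (Σy)² = 970.35 − 954.81 = 15.54
r = -88.05 / √(535.6 × 15.54) = -88.05 / 91.2317 ≈ -0.9651

-0.9651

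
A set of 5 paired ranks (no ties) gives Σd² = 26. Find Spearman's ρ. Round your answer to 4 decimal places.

ρ = 1 − 6Σd² / [n(n²−1)] = 1 − 6×26 / (5×24)
  = 1 − 156/120 = 1 − 1.30000 ≈ -0.3000

-0.3000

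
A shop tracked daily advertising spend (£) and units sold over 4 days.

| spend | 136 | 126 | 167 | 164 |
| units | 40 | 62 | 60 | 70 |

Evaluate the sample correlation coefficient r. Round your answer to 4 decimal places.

n = 4, Σx = 593, Σy = 232, Σx² = 89157, Σy² = 13944, Σxy = 34752
nΣxy − ΣxΣy = 139008 − 137576 = 1432
nΣx² − (Σx)² = 356628 − 351649 = 4979; nΣy² − (Σy)² = 55776 − 53824 = 1952
r = 1432 / √(4979 × 1952) = 1432 / 3117.5324 ≈ 0.4593

0.4593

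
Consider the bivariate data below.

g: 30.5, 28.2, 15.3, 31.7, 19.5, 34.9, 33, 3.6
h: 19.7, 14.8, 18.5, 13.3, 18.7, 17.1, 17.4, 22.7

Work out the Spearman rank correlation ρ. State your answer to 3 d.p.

-0.595

Rank g: 5, 4, 2, 6, 3, 8, 7, 1
Rank h: 7, 2, 5, 1, 6, 3, 4, 8
d = rank(g) − rank(h): -2, 2, -3, 5, -3, 5, 3, -7; Σd² = 134
ρ = 1 − 6Σd² / [n(n²−1)] = 1 − 6×134 / (8×63) = 1 − 804/504 ≈ -0.595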